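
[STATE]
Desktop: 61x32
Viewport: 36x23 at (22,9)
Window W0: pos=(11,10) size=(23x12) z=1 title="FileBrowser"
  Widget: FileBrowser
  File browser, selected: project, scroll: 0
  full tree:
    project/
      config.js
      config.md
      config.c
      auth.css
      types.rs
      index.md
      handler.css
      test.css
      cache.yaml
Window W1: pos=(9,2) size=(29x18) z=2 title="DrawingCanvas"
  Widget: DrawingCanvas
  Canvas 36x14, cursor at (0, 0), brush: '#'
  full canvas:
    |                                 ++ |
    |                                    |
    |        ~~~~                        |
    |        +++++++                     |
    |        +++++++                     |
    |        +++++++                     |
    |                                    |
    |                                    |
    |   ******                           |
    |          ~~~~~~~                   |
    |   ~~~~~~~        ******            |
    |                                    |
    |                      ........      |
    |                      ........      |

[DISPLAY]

+++            ┃                    
+++            ┃                    
               ┃                    
               ┃                    
               ┃                    
~~~~~          ┃                    
      ******   ┃                    
               ┃                    
          .....┃                    
          .....┃                    
━━━━━━━━━━━━━━━┛                    
r.css      ┃                        
━━━━━━━━━━━┛                        
                                    
                                    
                                    
                                    
                                    
                                    
                                    
                                    
                                    
                                    


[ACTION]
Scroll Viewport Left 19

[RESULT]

      ┃        +++++++            ┃ 
      ┃        +++++++            ┃ 
      ┃                           ┃ 
      ┃                           ┃ 
      ┃   ******                  ┃ 
      ┃          ~~~~~~~          ┃ 
      ┃   ~~~~~~~        ******   ┃ 
      ┃                           ┃ 
      ┃                      .....┃ 
      ┃                      .....┃ 
      ┗━━━━━━━━━━━━━━━━━━━━━━━━━━━┛ 
        ┃    handler.css      ┃     
        ┗━━━━━━━━━━━━━━━━━━━━━┛     
                                    
                                    
                                    
                                    
                                    
                                    
                                    
                                    
                                    
                                    


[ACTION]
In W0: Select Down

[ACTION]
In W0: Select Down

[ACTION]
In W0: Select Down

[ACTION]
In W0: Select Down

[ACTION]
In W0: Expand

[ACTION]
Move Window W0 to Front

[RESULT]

      ┃        +++++++            ┃ 
      ┃ ┏━━━━━━━━━━━━━━━━━━━━━┓   ┃ 
      ┃ ┃ FileBrowser         ┃   ┃ 
      ┃ ┠─────────────────────┨   ┃ 
      ┃ ┃  [-] project/       ┃   ┃ 
      ┃ ┃    config.js        ┃   ┃ 
      ┃ ┃    config.md        ┃   ┃ 
      ┃ ┃    config.c         ┃   ┃ 
      ┃ ┃  > auth.css         ┃...┃ 
      ┃ ┃    types.rs         ┃...┃ 
      ┗━┃    index.md         ┃━━━┛ 
        ┃    handler.css      ┃     
        ┗━━━━━━━━━━━━━━━━━━━━━┛     
                                    
                                    
                                    
                                    
                                    
                                    
                                    
                                    
                                    
                                    


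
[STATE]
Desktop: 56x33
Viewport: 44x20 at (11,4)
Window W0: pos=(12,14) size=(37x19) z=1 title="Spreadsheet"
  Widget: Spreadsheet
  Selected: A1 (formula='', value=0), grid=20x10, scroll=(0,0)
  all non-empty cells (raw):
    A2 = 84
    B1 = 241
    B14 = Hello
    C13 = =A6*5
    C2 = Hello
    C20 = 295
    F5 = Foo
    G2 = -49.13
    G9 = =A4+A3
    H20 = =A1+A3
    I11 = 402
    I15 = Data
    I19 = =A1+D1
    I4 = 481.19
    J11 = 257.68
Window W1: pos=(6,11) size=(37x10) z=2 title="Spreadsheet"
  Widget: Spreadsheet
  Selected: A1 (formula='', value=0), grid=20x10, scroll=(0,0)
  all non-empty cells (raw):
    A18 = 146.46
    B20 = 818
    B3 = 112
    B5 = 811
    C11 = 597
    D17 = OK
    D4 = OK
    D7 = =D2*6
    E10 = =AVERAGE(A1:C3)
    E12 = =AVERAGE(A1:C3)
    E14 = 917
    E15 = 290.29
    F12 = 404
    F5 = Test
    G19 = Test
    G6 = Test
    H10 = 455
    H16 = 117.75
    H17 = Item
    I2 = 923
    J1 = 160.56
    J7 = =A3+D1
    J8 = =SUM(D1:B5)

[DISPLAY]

                                            
                                            
                                            
                                            
                                            
                                            
                                            
━━━━━━━━━━━━━━━━━━━━━━━━━━━━━━━┓            
eadsheet                       ┃            
───────────────────────────────┨            
                               ┃━━━━━┓      
   A       B       C       D   ┃     ┃      
-------------------------------┃─────┨      
     [0]       0       0       ┃     ┃      
       0       0       0       ┃ D   ┃      
       0     112       0       ┃-----┃      
━━━━━━━━━━━━━━━━━━━━━━━━━━━━━━━┛     ┃      
 ┃  2       84       0Hello          ┃      
 ┃  3        0       0       0       ┃      
 ┃  4        0       0       0       ┃      


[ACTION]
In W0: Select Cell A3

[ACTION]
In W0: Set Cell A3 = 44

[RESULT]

                                            
                                            
                                            
                                            
                                            
                                            
                                            
━━━━━━━━━━━━━━━━━━━━━━━━━━━━━━━┓            
eadsheet                       ┃            
───────────────────────────────┨            
                               ┃━━━━━┓      
   A       B       C       D   ┃     ┃      
-------------------------------┃─────┨      
     [0]       0       0       ┃     ┃      
       0       0       0       ┃ D   ┃      
       0     112       0       ┃-----┃      
━━━━━━━━━━━━━━━━━━━━━━━━━━━━━━━┛     ┃      
 ┃  2       84       0Hello          ┃      
 ┃  3     [44]       0       0       ┃      
 ┃  4        0       0       0       ┃      


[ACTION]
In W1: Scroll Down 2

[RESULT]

                                            
                                            
                                            
                                            
                                            
                                            
                                            
━━━━━━━━━━━━━━━━━━━━━━━━━━━━━━━┓            
eadsheet                       ┃            
───────────────────────────────┨            
                               ┃━━━━━┓      
   A       B       C       D   ┃     ┃      
-------------------------------┃─────┨      
       0     112       0       ┃     ┃      
       0       0       0OK     ┃ D   ┃      
       0     811       0       ┃-----┃      
━━━━━━━━━━━━━━━━━━━━━━━━━━━━━━━┛     ┃      
 ┃  2       84       0Hello          ┃      
 ┃  3     [44]       0       0       ┃      
 ┃  4        0       0       0       ┃      


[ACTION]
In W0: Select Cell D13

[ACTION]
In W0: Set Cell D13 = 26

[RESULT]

                                            
                                            
                                            
                                            
                                            
                                            
                                            
━━━━━━━━━━━━━━━━━━━━━━━━━━━━━━━┓            
eadsheet                       ┃            
───────────────────────────────┨            
                               ┃━━━━━┓      
   A       B       C       D   ┃     ┃      
-------------------------------┃─────┨      
       0     112       0       ┃     ┃      
       0       0       0OK     ┃ D   ┃      
       0     811       0       ┃-----┃      
━━━━━━━━━━━━━━━━━━━━━━━━━━━━━━━┛     ┃      
 ┃  2       84       0Hello          ┃      
 ┃  3       44       0       0       ┃      
 ┃  4        0       0       0       ┃      


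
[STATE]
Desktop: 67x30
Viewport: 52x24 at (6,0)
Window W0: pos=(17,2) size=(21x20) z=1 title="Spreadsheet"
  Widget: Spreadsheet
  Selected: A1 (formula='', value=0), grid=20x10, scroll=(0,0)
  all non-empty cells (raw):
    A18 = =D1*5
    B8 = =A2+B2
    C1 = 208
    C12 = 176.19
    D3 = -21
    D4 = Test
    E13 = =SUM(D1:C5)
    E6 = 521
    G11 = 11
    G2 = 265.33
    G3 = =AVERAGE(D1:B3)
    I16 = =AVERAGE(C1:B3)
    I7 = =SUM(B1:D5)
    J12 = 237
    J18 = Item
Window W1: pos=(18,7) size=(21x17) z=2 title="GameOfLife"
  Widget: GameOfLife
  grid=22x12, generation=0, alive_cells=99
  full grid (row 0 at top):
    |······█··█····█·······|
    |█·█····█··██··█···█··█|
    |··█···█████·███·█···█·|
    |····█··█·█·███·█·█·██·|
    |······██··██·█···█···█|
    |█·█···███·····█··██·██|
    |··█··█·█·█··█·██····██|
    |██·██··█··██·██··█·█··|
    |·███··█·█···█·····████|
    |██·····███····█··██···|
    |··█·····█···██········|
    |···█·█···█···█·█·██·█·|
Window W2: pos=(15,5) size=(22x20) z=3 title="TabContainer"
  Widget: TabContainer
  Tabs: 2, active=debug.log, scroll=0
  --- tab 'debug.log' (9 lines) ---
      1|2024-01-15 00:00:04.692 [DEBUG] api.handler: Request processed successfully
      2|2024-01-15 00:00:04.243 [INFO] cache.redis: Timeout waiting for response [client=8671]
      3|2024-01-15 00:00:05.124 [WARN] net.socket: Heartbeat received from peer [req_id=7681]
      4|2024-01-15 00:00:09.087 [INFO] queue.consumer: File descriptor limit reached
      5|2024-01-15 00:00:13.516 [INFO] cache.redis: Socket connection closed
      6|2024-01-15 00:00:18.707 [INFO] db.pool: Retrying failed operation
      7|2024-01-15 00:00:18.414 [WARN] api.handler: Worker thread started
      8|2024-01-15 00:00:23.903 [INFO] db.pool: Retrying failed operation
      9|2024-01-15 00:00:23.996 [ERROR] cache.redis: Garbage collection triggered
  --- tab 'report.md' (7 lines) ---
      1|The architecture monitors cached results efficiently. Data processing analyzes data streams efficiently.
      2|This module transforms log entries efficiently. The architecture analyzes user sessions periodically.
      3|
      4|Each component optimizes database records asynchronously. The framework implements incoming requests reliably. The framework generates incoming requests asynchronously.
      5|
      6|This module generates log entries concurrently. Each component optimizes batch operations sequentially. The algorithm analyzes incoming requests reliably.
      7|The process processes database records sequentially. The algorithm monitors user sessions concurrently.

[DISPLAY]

                                                    
                                                    
           ┏━━━━━━━━━━━━━━━━━━━┓                    
           ┃ Spreadsheet       ┃                    
           ┠───────────────────┨                    
         ┏━━━━━━━━━━━━━━━━━━━━┓┃                    
         ┃ TabContainer       ┃┃                    
         ┠────────────────────┨━┓                   
         ┃[debug.log]│ report.┃ ┃                   
         ┃────────────────────┃─┨                   
         ┃2024-01-15 00:00:04.┃ ┃                   
         ┃2024-01-15 00:00:04.┃·┃                   
         ┃2024-01-15 00:00:05.┃·┃                   
         ┃2024-01-15 00:00:09.┃·┃                   
         ┃2024-01-15 00:00:13.┃█┃                   
         ┃2024-01-15 00:00:18.┃·┃                   
         ┃2024-01-15 00:00:18.┃·┃                   
         ┃2024-01-15 00:00:23.┃·┃                   
         ┃2024-01-15 00:00:23.┃█┃                   
         ┃                    ┃█┃                   
         ┃                    ┃·┃                   
         ┃                    ┃·┃                   
         ┃                    ┃·┃                   
         ┃                    ┃━┛                   


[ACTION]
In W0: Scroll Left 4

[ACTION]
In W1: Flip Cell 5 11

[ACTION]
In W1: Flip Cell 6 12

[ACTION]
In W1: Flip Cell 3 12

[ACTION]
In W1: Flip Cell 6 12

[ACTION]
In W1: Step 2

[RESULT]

                                                    
                                                    
           ┏━━━━━━━━━━━━━━━━━━━┓                    
           ┃ Spreadsheet       ┃                    
           ┠───────────────────┨                    
         ┏━━━━━━━━━━━━━━━━━━━━┓┃                    
         ┃ TabContainer       ┃┃                    
         ┠────────────────────┨━┓                   
         ┃[debug.log]│ report.┃ ┃                   
         ┃────────────────────┃─┨                   
         ┃2024-01-15 00:00:04.┃ ┃                   
         ┃2024-01-15 00:00:04.┃·┃                   
         ┃2024-01-15 00:00:05.┃·┃                   
         ┃2024-01-15 00:00:09.┃·┃                   
         ┃2024-01-15 00:00:13.┃·┃                   
         ┃2024-01-15 00:00:18.┃·┃                   
         ┃2024-01-15 00:00:18.┃·┃                   
         ┃2024-01-15 00:00:23.┃·┃                   
         ┃2024-01-15 00:00:23.┃·┃                   
         ┃                    ┃█┃                   
         ┃                    ┃·┃                   
         ┃                    ┃█┃                   
         ┃                    ┃·┃                   
         ┃                    ┃━┛                   


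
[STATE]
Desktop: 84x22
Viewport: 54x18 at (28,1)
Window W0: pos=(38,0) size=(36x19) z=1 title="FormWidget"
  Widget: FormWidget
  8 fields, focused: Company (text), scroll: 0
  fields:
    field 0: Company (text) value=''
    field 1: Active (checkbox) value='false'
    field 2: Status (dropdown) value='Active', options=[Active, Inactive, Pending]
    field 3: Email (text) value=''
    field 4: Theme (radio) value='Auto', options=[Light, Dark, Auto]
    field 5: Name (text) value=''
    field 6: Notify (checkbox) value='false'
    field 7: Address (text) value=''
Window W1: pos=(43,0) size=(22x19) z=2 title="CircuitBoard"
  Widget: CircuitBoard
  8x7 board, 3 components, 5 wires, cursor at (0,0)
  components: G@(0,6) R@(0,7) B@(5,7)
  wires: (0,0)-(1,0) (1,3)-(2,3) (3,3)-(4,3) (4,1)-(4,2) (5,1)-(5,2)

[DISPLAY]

          ┃ For┃ CircuitBoard       ┃        ┃        
          ┠────┠────────────────────┨────────┨        
          ┃> Co┃   0 1 2 3 4 5 6 7  ┃       ]┃        
          ┃  Ac┃0  [.]              ┃        ┃        
          ┃  St┃    │               ┃      ▼]┃        
          ┃  Em┃1   ·           ·   ┃       ]┃        
          ┃  Th┃                │   ┃ ) Dark ┃        
          ┃  Na┃2               ·   ┃       ]┃        
          ┃  No┃                    ┃        ┃        
          ┃  Ad┃3               ·   ┃       ]┃        
          ┃    ┃                │   ┃        ┃        
          ┃    ┃4       · ─ ·   ·   ┃        ┃        
          ┃    ┃                    ┃        ┃        
          ┃    ┃5       · ─ ·       ┃        ┃        
          ┃    ┃                    ┃        ┃        
          ┃    ┃6                   ┃        ┃        
          ┃    ┃Cursor: (0,0)       ┃        ┃        
          ┗━━━━┗━━━━━━━━━━━━━━━━━━━━┛━━━━━━━━┛        


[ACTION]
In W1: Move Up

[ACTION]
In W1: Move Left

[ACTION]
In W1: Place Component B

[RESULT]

          ┃ For┃ CircuitBoard       ┃        ┃        
          ┠────┠────────────────────┨────────┨        
          ┃> Co┃   0 1 2 3 4 5 6 7  ┃       ]┃        
          ┃  Ac┃0  [B]              ┃        ┃        
          ┃  St┃    │               ┃      ▼]┃        
          ┃  Em┃1   ·           ·   ┃       ]┃        
          ┃  Th┃                │   ┃ ) Dark ┃        
          ┃  Na┃2               ·   ┃       ]┃        
          ┃  No┃                    ┃        ┃        
          ┃  Ad┃3               ·   ┃       ]┃        
          ┃    ┃                │   ┃        ┃        
          ┃    ┃4       · ─ ·   ·   ┃        ┃        
          ┃    ┃                    ┃        ┃        
          ┃    ┃5       · ─ ·       ┃        ┃        
          ┃    ┃                    ┃        ┃        
          ┃    ┃6                   ┃        ┃        
          ┃    ┃Cursor: (0,0)       ┃        ┃        
          ┗━━━━┗━━━━━━━━━━━━━━━━━━━━┛━━━━━━━━┛        


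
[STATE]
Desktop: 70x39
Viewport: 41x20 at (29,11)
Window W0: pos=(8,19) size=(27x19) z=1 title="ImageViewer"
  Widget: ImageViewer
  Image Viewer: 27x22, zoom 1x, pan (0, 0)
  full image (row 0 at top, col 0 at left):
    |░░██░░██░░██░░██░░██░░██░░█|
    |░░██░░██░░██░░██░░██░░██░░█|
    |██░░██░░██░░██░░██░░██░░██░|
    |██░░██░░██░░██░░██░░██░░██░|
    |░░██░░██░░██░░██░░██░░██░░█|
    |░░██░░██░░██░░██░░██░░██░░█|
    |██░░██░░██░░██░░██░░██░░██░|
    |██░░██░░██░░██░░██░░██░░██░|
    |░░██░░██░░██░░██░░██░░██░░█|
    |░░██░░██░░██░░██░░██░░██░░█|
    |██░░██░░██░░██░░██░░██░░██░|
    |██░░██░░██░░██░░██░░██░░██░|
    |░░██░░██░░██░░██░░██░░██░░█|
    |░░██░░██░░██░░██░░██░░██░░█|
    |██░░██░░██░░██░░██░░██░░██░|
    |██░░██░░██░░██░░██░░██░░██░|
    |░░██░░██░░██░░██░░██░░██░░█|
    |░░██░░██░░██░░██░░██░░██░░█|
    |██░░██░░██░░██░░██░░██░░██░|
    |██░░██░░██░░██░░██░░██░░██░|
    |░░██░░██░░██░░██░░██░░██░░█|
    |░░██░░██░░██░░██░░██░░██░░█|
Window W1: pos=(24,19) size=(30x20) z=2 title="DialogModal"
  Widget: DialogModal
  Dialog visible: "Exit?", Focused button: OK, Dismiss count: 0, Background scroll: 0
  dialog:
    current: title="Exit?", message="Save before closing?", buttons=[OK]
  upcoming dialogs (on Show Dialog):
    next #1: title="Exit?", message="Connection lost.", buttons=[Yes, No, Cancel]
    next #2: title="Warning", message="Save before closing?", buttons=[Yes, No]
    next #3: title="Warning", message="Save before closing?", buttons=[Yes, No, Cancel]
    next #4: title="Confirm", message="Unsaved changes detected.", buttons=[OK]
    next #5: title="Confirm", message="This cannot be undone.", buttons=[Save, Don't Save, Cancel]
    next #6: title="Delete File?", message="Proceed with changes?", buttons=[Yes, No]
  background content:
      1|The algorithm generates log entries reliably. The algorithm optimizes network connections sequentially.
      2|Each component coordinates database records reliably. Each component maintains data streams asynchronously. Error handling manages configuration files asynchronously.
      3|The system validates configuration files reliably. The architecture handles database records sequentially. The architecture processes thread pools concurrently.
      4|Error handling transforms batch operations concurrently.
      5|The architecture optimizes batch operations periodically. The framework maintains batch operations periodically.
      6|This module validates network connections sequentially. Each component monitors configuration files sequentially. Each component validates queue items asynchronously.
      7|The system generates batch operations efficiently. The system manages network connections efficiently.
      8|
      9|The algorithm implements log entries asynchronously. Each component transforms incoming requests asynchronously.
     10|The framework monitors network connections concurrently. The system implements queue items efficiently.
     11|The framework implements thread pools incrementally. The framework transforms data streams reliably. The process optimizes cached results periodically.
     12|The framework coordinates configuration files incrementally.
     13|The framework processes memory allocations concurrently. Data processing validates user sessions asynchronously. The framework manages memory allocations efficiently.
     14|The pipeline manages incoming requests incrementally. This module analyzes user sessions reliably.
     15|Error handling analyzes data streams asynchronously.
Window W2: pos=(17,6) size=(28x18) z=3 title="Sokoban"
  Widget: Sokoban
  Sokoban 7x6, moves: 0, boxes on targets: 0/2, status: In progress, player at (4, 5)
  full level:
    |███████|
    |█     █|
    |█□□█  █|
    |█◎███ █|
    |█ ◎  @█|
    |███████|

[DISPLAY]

               ┃                         
               ┃                         
               ┃                         
               ┃                         
/2             ┃                         
               ┃                         
               ┃                         
               ┃                         
               ┃━━━━━━━━┓                
               ┃        ┃                
               ┃────────┨                
               ┃tes log ┃                
━━━━━━━━━━━━━━━┛inates d┃                
system validates configu┃                
r handling transforms ba┃                
architecture optimizes b┃                
─────────────────────┐or┃                
       Exit?         │ o┃                
Save before closing? │  ┃                
        [OK]         │og┃                


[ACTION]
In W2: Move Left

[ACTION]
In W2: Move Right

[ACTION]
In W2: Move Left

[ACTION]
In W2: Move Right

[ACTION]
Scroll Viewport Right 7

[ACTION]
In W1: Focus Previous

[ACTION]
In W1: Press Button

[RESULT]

               ┃                         
               ┃                         
               ┃                         
               ┃                         
/2             ┃                         
               ┃                         
               ┃                         
               ┃                         
               ┃━━━━━━━━┓                
               ┃        ┃                
               ┃────────┨                
               ┃tes log ┃                
━━━━━━━━━━━━━━━┛inates d┃                
system validates configu┃                
r handling transforms ba┃                
architecture optimizes b┃                
 module validates networ┃                
system generates batch o┃                
                        ┃                
algorithm implements log┃                


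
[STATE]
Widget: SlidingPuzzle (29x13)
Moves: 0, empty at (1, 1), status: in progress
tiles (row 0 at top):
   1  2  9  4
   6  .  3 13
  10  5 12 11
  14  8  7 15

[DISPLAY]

┌────┬────┬────┬────┐        
│  1 │  2 │  9 │  4 │        
├────┼────┼────┼────┤        
│  6 │    │  3 │ 13 │        
├────┼────┼────┼────┤        
│ 10 │  5 │ 12 │ 11 │        
├────┼────┼────┼────┤        
│ 14 │  8 │  7 │ 15 │        
└────┴────┴────┴────┘        
Moves: 0                     
                             
                             
                             


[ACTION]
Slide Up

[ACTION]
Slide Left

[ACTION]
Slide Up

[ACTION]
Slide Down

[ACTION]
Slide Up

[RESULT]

┌────┬────┬────┬────┐        
│  1 │  2 │  9 │  4 │        
├────┼────┼────┼────┤        
│  6 │  5 │  3 │ 13 │        
├────┼────┼────┼────┤        
│ 10 │ 12 │  7 │ 11 │        
├────┼────┼────┼────┤        
│ 14 │  8 │    │ 15 │        
└────┴────┴────┴────┘        
Moves: 5                     
                             
                             
                             


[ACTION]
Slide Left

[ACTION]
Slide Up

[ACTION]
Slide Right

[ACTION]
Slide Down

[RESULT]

┌────┬────┬────┬────┐        
│  1 │  2 │  9 │  4 │        
├────┼────┼────┼────┤        
│  6 │  5 │  3 │ 13 │        
├────┼────┼────┼────┤        
│ 10 │ 12 │    │ 11 │        
├────┼────┼────┼────┤        
│ 14 │  8 │  7 │ 15 │        
└────┴────┴────┴────┘        
Moves: 8                     
                             
                             
                             


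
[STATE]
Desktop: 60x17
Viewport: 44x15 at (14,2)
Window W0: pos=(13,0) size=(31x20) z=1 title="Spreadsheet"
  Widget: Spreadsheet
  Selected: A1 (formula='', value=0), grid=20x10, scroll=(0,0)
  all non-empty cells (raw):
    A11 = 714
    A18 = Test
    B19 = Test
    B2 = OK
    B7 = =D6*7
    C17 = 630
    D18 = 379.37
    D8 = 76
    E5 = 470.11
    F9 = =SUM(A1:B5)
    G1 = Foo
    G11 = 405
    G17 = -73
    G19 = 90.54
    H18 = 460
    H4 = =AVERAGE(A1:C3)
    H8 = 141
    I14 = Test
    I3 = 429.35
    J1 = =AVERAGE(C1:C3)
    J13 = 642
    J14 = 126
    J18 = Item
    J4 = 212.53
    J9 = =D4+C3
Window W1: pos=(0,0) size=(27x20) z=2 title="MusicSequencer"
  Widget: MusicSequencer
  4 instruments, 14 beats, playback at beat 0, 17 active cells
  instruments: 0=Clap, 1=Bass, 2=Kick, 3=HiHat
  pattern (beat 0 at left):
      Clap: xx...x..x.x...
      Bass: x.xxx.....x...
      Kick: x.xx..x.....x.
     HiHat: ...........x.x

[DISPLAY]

────────────┨────────────────┨              
7890123     ┃                ┃              
·█·█···     ┃  B       C     ┃              
···█···     ┃----------------┃              
·····█·     ┃      0       0 ┃              
····█·█     ┃K             0 ┃              
            ┃      0       0 ┃              
            ┃      0       0 ┃              
            ┃      0       0 ┃              
            ┃      0       0 ┃              
            ┃      0       0 ┃              
            ┃      0       0 ┃              
            ┃      0       0 ┃              
            ┃      0       0 ┃              
            ┃      0       0 ┃              


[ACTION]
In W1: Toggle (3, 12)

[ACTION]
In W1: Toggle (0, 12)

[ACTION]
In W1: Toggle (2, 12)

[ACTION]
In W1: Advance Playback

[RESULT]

────────────┨────────────────┨              
7890123     ┃                ┃              
·█·█·█·     ┃  B       C     ┃              
···█···     ┃----------------┃              
·······     ┃      0       0 ┃              
····███     ┃K             0 ┃              
            ┃      0       0 ┃              
            ┃      0       0 ┃              
            ┃      0       0 ┃              
            ┃      0       0 ┃              
            ┃      0       0 ┃              
            ┃      0       0 ┃              
            ┃      0       0 ┃              
            ┃      0       0 ┃              
            ┃      0       0 ┃              


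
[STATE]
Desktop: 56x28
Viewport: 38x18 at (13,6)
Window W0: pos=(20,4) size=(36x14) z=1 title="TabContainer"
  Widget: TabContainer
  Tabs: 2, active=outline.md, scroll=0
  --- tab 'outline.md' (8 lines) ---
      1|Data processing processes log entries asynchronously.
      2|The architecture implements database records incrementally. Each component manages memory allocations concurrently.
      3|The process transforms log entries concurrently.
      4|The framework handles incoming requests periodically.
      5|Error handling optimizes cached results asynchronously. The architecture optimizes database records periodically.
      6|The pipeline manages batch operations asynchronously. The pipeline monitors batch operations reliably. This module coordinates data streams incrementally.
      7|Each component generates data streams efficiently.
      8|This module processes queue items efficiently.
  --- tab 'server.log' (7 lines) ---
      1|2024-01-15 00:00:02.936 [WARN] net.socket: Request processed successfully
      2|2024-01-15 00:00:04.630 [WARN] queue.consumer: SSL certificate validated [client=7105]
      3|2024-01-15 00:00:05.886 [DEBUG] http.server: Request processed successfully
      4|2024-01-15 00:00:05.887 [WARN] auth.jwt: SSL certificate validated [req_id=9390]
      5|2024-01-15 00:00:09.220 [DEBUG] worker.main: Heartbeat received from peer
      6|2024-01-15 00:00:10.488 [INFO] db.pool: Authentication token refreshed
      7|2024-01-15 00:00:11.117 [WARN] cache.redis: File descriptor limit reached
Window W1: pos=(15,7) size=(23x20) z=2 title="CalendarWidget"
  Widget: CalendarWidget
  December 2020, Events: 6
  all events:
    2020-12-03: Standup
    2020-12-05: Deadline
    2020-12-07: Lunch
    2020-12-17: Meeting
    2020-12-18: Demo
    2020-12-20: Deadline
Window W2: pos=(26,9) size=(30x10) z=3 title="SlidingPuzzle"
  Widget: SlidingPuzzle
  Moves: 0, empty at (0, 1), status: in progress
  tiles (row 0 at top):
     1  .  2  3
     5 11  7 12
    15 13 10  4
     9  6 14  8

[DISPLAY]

       ┠──────────────────────────────
  ┏━━━━━━━━━━━━━━━━━━━━━┓ver.log      
  ┃ CalendarWidget      ┃─────────────
  ┠──────────┏━━━━━━━━━━━━━━━━━━━━━━━━
  ┃    Decemb┃ SlidingPuzzle          
  ┃Mo Tu We T┠────────────────────────
  ┃    1  2  ┃┌────┬────┬────┬────┐   
  ┃ 7*  8  9 ┃│  1 │    │  2 │  3 │   
  ┃14 15 16 1┃├────┼────┼────┼────┤   
  ┃21 22 23 2┃│  5 │ 11 │  7 │ 12 │   
  ┃28 29 30 3┃├────┼────┼────┼────┤   
  ┃          ┃│ 15 │ 13 │ 10 │  4 │   
  ┃          ┗━━━━━━━━━━━━━━━━━━━━━━━━
  ┃                     ┃             
  ┃                     ┃             
  ┃                     ┃             
  ┃                     ┃             
  ┃                     ┃             


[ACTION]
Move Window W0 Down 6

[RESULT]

                                      
  ┏━━━━━━━━━━━━━━━━━━━━━┓             
  ┃ CalendarWidget      ┃             
  ┠──────────┏━━━━━━━━━━━━━━━━━━━━━━━━
  ┃    Decemb┃ SlidingPuzzle          
  ┃Mo Tu We T┠────────────────────────
  ┃    1  2  ┃┌────┬────┬────┬────┐   
  ┃ 7*  8  9 ┃│  1 │    │  2 │  3 │   
  ┃14 15 16 1┃├────┼────┼────┼────┤   
  ┃21 22 23 2┃│  5 │ 11 │  7 │ 12 │   
  ┃28 29 30 3┃├────┼────┼────┼────┤   
  ┃          ┃│ 15 │ 13 │ 10 │  4 │   
  ┃          ┗━━━━━━━━━━━━━━━━━━━━━━━━
  ┃                     ┃timizes cache
  ┃                     ┃ges batch ope
  ┃                     ┃nerates data 
  ┃                     ┃sses queue it
  ┃                     ┃━━━━━━━━━━━━━


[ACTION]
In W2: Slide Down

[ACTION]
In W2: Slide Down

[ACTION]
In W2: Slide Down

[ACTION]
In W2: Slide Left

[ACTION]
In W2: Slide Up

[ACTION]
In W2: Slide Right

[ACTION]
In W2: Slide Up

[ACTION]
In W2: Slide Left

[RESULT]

                                      
  ┏━━━━━━━━━━━━━━━━━━━━━┓             
  ┃ CalendarWidget      ┃             
  ┠──────────┏━━━━━━━━━━━━━━━━━━━━━━━━
  ┃    Decemb┃ SlidingPuzzle          
  ┃Mo Tu We T┠────────────────────────
  ┃    1  2  ┃┌────┬────┬────┬────┐   
  ┃ 7*  8  9 ┃│  1 │  2 │  7 │  3 │   
  ┃14 15 16 1┃├────┼────┼────┼────┤   
  ┃21 22 23 2┃│  5 │ 13 │ 11 │ 12 │   
  ┃28 29 30 3┃├────┼────┼────┼────┤   
  ┃          ┃│ 15 │ 10 │    │  4 │   
  ┃          ┗━━━━━━━━━━━━━━━━━━━━━━━━
  ┃                     ┃timizes cache
  ┃                     ┃ges batch ope
  ┃                     ┃nerates data 
  ┃                     ┃sses queue it
  ┃                     ┃━━━━━━━━━━━━━


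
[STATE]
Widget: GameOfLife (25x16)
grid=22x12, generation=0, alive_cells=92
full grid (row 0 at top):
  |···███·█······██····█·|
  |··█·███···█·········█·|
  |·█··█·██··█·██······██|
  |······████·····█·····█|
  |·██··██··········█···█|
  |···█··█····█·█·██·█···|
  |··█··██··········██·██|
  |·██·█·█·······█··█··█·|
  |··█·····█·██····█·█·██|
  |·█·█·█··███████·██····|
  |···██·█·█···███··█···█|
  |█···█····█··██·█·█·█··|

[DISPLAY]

Gen: 0                   
···███·█······██····█·   
··█·███···█·········█·   
·█··█·██··█·██······██   
······████·····█·····█   
·██··██··········█···█   
···█··█····█·█·██·█···   
··█··██··········██·██   
·██·█·█·······█··█··█·   
··█·····█·██····█·█·██   
·█·█·█··███████·██····   
···██·█·█···███··█···█   
█···█····█··██·█·█·█··   
                         
                         
                         


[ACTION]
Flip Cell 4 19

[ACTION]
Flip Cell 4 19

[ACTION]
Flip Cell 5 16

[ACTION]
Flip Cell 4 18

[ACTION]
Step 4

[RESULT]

Gen: 4                   
····················█·   
··██·······██·····██··   
·█··█···█········█····   
█···█···········█···█·   
·█····█············█··   
·················█··█·   
··█··██········█··█···   
·██████········██·····   
·██················██·   
·····█·██·········█···   
·█·█····█······█······   
··███···█······██·██··   
                         
                         
                         


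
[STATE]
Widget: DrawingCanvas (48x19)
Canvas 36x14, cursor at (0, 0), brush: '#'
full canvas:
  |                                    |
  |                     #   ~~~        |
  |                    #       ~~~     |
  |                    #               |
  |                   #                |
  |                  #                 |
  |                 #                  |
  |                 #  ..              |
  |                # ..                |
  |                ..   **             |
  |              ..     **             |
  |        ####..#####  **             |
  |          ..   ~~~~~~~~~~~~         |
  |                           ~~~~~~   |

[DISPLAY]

+                                               
                     #   ~~~                    
                    #       ~~~                 
                    #                           
                   #                            
                  #                             
                 #                              
                 #  ..                          
                # ..                            
                ..   **                         
              ..     **                         
        ####..#####  **                         
          ..   ~~~~~~~~~~~~                     
                           ~~~~~~               
                                                
                                                
                                                
                                                
                                                


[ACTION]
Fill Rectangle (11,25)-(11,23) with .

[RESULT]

+                                               
                     #   ~~~                    
                    #       ~~~                 
                    #                           
                   #                            
                  #                             
                 #                              
                 #  ..                          
                # ..                            
                ..   **                         
              ..     **                         
        ####..#####  **...                      
          ..   ~~~~~~~~~~~~                     
                           ~~~~~~               
                                                
                                                
                                                
                                                
                                                


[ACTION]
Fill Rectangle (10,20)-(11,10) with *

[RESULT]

+                                               
                     #   ~~~                    
                    #       ~~~                 
                    #                           
                   #                            
                  #                             
                 #                              
                 #  ..                          
                # ..                            
                ..   **                         
          *************                         
        ##*************...                      
          ..   ~~~~~~~~~~~~                     
                           ~~~~~~               
                                                
                                                
                                                
                                                
                                                


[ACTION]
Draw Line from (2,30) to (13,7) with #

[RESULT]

+                                               
                     #   ~~~                    
                    #       ~##                 
                    #      ##                   
                   #     ##                     
                  #    ##                       
                 #   ##                         
                 # ##.                          
                ###.                            
               ##.   **                         
          ***##********                         
        ##*##**********...                      
         ##.   ~~~~~~~~~~~~                     
       ##                  ~~~~~~               
                                                
                                                
                                                
                                                
                                                


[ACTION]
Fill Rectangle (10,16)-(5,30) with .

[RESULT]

+                                               
                     #   ~~~                    
                    #       ~##                 
                    #      ##                   
                   #     ##                     
                ...............                 
                ...............                 
                ...............                 
                ...............                 
               #...............                 
          ***##*...............                 
        ##*##**********...                      
         ##.   ~~~~~~~~~~~~                     
       ##                  ~~~~~~               
                                                
                                                
                                                
                                                
                                                


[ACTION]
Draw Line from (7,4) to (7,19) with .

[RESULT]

+                                               
                     #   ~~~                    
                    #       ~##                 
                    #      ##                   
                   #     ##                     
                ...............                 
                ...............                 
    ...........................                 
                ...............                 
               #...............                 
          ***##*...............                 
        ##*##**********...                      
         ##.   ~~~~~~~~~~~~                     
       ##                  ~~~~~~               
                                                
                                                
                                                
                                                
                                                
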